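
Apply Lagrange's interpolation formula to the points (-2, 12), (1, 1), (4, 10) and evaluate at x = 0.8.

Lagrange interpolation formula:
P(x) = Σ yᵢ × Lᵢ(x)
where Lᵢ(x) = Π_{j≠i} (x - xⱼ)/(xᵢ - xⱼ)

L_0(0.8) = (0.8 - 1)/(-2 - 1) × (0.8 - 4)/(-2 - 4) = 0.035556
L_1(0.8) = (0.8 - (-2))/(1 - (-2)) × (0.8 - 4)/(1 - 4) = 0.995556
L_2(0.8) = (0.8 - (-2))/(4 - (-2)) × (0.8 - 1)/(4 - 1) = -0.031111

P(0.8) = 12×L_0(0.8) + 1×L_1(0.8) + 10×L_2(0.8)
P(0.8) = 1.111111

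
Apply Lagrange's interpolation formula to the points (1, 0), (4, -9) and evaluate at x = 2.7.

Lagrange interpolation formula:
P(x) = Σ yᵢ × Lᵢ(x)
where Lᵢ(x) = Π_{j≠i} (x - xⱼ)/(xᵢ - xⱼ)

L_0(2.7) = (2.7 - 4)/(1 - 4) = 0.433333
L_1(2.7) = (2.7 - 1)/(4 - 1) = 0.566667

P(2.7) = 0×L_0(2.7) + (-9)×L_1(2.7)
P(2.7) = -5.100000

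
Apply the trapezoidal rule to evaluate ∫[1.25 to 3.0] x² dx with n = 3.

f(x) = x²
a = 1.25, b = 3.0, n = 3
h = (b - a)/n = 0.583333

Trapezoidal rule: (h/2)[f(x₀) + 2f(x₁) + 2f(x₂) + ... + f(xₙ)]

x_0 = 1.2500, f(x_0) = 1.562500, coefficient = 1
x_1 = 1.8333, f(x_1) = 3.361111, coefficient = 2
x_2 = 2.4167, f(x_2) = 5.840278, coefficient = 2
x_3 = 3.0000, f(x_3) = 9.000000, coefficient = 1

I ≈ (0.583333/2) × 28.965278 = 8.448206
Exact value: 8.348958
Error: 0.099248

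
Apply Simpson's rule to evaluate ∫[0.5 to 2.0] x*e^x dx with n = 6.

f(x) = x*e^x
a = 0.5, b = 2.0, n = 6
h = (b - a)/n = 0.250000

Simpson's rule: (h/3)[f(x₀) + 4f(x₁) + 2f(x₂) + ... + f(xₙ)]

x_0 = 0.5000, f(x_0) = 0.824361, coefficient = 1
x_1 = 0.7500, f(x_1) = 1.587750, coefficient = 4
x_2 = 1.0000, f(x_2) = 2.718282, coefficient = 2
x_3 = 1.2500, f(x_3) = 4.362929, coefficient = 4
x_4 = 1.5000, f(x_4) = 6.722534, coefficient = 2
x_5 = 1.7500, f(x_5) = 10.070555, coefficient = 4
x_6 = 2.0000, f(x_6) = 14.778112, coefficient = 1

I ≈ (0.250000/3) × 98.569037 = 8.214086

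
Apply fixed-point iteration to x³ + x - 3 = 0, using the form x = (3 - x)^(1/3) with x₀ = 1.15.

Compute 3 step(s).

Equation: x³ + x - 3 = 0
Fixed-point form: x = (3 - x)^(1/3)
x₀ = 1.15

x_1 = g(1.150000) = 1.227601
x_2 = g(1.227601) = 1.210191
x_3 = g(1.210191) = 1.214140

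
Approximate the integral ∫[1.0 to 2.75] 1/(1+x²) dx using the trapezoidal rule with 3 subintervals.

f(x) = 1/(1+x²)
a = 1.0, b = 2.75, n = 3
h = (b - a)/n = 0.583333

Trapezoidal rule: (h/2)[f(x₀) + 2f(x₁) + 2f(x₂) + ... + f(xₙ)]

x_0 = 1.0000, f(x_0) = 0.500000, coefficient = 1
x_1 = 1.5833, f(x_1) = 0.285149, coefficient = 2
x_2 = 2.1667, f(x_2) = 0.175610, coefficient = 2
x_3 = 2.7500, f(x_3) = 0.116788, coefficient = 1

I ≈ (0.583333/2) × 1.538305 = 0.448672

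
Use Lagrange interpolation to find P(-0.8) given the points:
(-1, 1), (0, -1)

Lagrange interpolation formula:
P(x) = Σ yᵢ × Lᵢ(x)
where Lᵢ(x) = Π_{j≠i} (x - xⱼ)/(xᵢ - xⱼ)

L_0(-0.8) = (-0.8 - 0)/(-1 - 0) = 0.800000
L_1(-0.8) = (-0.8 - (-1))/(0 - (-1)) = 0.200000

P(-0.8) = 1×L_0(-0.8) + (-1)×L_1(-0.8)
P(-0.8) = 0.600000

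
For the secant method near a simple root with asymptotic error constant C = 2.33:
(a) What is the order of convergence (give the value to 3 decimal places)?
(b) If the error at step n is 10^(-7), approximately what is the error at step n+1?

(a) Secant method has superlinear convergence with order φ = (1+√5)/2 ≈ 1.618.
    This means |e_{n+1}| ≈ C|e_n|^1.618.

(b) With |e_n| = 10^(-7) and C = 2.33:
    |e_{n+1}| ≈ 2.33 × (10^(-7))^1.618 = 2.33 × 10^(-11.33)

(a) ≈ 1.618 (golden ratio); (b) |e_{n+1}| ≈ 1.099e-11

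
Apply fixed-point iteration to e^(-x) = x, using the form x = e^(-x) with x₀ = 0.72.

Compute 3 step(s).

Equation: e^(-x) = x
Fixed-point form: x = e^(-x)
x₀ = 0.72

x_1 = g(0.720000) = 0.486752
x_2 = g(0.486752) = 0.614619
x_3 = g(0.614619) = 0.540847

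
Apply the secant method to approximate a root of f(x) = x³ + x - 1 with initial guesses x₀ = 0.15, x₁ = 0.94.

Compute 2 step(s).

f(x) = x³ + x - 1
x₀ = 0.15, x₁ = 0.94

Secant formula: x_{n+1} = x_n - f(x_n)(x_n - x_{n-1})/(f(x_n) - f(x_{n-1}))

Iteration 1:
  f(0.150000) = -0.846625
  f(0.940000) = 0.770584
  x_2 = 0.940000 - 0.770584×(0.940000 - 0.150000)/(0.770584 - (-0.846625))
       = 0.563573
Iteration 2:
  f(0.940000) = 0.770584
  f(0.563573) = -0.257428
  x_3 = 0.563573 - (-0.257428)×(0.563573 - 0.940000)/(-0.257428 - 0.770584)
       = 0.657835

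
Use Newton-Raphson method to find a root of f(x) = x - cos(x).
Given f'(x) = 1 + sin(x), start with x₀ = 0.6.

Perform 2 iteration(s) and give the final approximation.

f(x) = x - cos(x)
f'(x) = 1 + sin(x)
x₀ = 0.6

Newton-Raphson formula: x_{n+1} = x_n - f(x_n)/f'(x_n)

Iteration 1:
  f(0.600000) = -0.225336
  f'(0.600000) = 1.564642
  x_1 = 0.600000 - (-0.225336)/1.564642 = 0.744017
Iteration 2:
  f(0.744017) = 0.008264
  f'(0.744017) = 1.677249
  x_2 = 0.744017 - 0.008264/1.677249 = 0.739090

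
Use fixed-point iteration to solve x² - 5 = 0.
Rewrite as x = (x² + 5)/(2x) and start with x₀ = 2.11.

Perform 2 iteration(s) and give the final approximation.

Equation: x² - 5 = 0
Fixed-point form: x = (x² + 5)/(2x)
x₀ = 2.11

x_1 = g(2.110000) = 2.239834
x_2 = g(2.239834) = 2.236071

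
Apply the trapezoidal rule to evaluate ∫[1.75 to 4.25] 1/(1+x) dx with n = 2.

f(x) = 1/(1+x)
a = 1.75, b = 4.25, n = 2
h = (b - a)/n = 1.250000

Trapezoidal rule: (h/2)[f(x₀) + 2f(x₁) + 2f(x₂) + ... + f(xₙ)]

x_0 = 1.7500, f(x_0) = 0.363636, coefficient = 1
x_1 = 3.0000, f(x_1) = 0.250000, coefficient = 2
x_2 = 4.2500, f(x_2) = 0.190476, coefficient = 1

I ≈ (1.250000/2) × 1.054113 = 0.658820
Exact value: 0.646627
Error: 0.012193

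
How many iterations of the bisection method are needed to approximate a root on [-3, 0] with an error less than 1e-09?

We need (b-a)/2^n ≤ 1e-09
(0 - (-3))/2^n ≤ 1e-09
3/2^n ≤ 1e-09
2^n ≥ 3000000000
n ≥ log₂(3000000000) = 31.48
n ≥ 32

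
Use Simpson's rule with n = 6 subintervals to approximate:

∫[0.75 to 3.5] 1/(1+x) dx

f(x) = 1/(1+x)
a = 0.75, b = 3.5, n = 6
h = (b - a)/n = 0.458333

Simpson's rule: (h/3)[f(x₀) + 4f(x₁) + 2f(x₂) + ... + f(xₙ)]

x_0 = 0.7500, f(x_0) = 0.571429, coefficient = 1
x_1 = 1.2083, f(x_1) = 0.452830, coefficient = 4
x_2 = 1.6667, f(x_2) = 0.375000, coefficient = 2
x_3 = 2.1250, f(x_3) = 0.320000, coefficient = 4
x_4 = 2.5833, f(x_4) = 0.279070, coefficient = 2
x_5 = 3.0417, f(x_5) = 0.247423, coefficient = 4
x_6 = 3.5000, f(x_6) = 0.222222, coefficient = 1

I ≈ (0.458333/3) × 6.182802 = 0.944595
Exact value: 0.944462
Error: 0.000133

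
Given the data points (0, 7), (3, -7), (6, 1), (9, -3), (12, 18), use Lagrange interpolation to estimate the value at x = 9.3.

Lagrange interpolation formula:
P(x) = Σ yᵢ × Lᵢ(x)
where Lᵢ(x) = Π_{j≠i} (x - xⱼ)/(xᵢ - xⱼ)

L_0(9.3) = (9.3 - 3)/(0 - 3) × (9.3 - 6)/(0 - 6) × (9.3 - 9)/(0 - 9) × (9.3 - 12)/(0 - 12) = -0.008663
L_1(9.3) = (9.3 - 0)/(3 - 0) × (9.3 - 6)/(3 - 6) × (9.3 - 9)/(3 - 9) × (9.3 - 12)/(3 - 12) = 0.051150
L_2(9.3) = (9.3 - 0)/(6 - 0) × (9.3 - 3)/(6 - 3) × (9.3 - 9)/(6 - 9) × (9.3 - 12)/(6 - 12) = -0.146475
L_3(9.3) = (9.3 - 0)/(9 - 0) × (9.3 - 3)/(9 - 3) × (9.3 - 6)/(9 - 6) × (9.3 - 12)/(9 - 12) = 1.074150
L_4(9.3) = (9.3 - 0)/(12 - 0) × (9.3 - 3)/(12 - 3) × (9.3 - 6)/(12 - 6) × (9.3 - 9)/(12 - 9) = 0.029838

P(9.3) = 7×L_0(9.3) + (-7)×L_1(9.3) + 1×L_2(9.3) + (-3)×L_3(9.3) + 18×L_4(9.3)
P(9.3) = -3.250538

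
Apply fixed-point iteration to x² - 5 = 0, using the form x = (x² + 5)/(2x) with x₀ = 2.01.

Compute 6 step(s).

Equation: x² - 5 = 0
Fixed-point form: x = (x² + 5)/(2x)
x₀ = 2.01

x_1 = g(2.010000) = 2.248781
x_2 = g(2.248781) = 2.236104
x_3 = g(2.236104) = 2.236068
x_4 = g(2.236068) = 2.236068
x_5 = g(2.236068) = 2.236068
x_6 = g(2.236068) = 2.236068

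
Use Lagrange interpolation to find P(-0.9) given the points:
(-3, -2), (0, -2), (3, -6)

Lagrange interpolation formula:
P(x) = Σ yᵢ × Lᵢ(x)
where Lᵢ(x) = Π_{j≠i} (x - xⱼ)/(xᵢ - xⱼ)

L_0(-0.9) = (-0.9 - 0)/(-3 - 0) × (-0.9 - 3)/(-3 - 3) = 0.195000
L_1(-0.9) = (-0.9 - (-3))/(0 - (-3)) × (-0.9 - 3)/(0 - 3) = 0.910000
L_2(-0.9) = (-0.9 - (-3))/(3 - (-3)) × (-0.9 - 0)/(3 - 0) = -0.105000

P(-0.9) = (-2)×L_0(-0.9) + (-2)×L_1(-0.9) + (-6)×L_2(-0.9)
P(-0.9) = -1.580000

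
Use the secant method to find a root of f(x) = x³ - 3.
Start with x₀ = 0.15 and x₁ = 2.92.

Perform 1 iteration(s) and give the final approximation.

f(x) = x³ - 3
x₀ = 0.15, x₁ = 2.92

Secant formula: x_{n+1} = x_n - f(x_n)(x_n - x_{n-1})/(f(x_n) - f(x_{n-1}))

Iteration 1:
  f(0.150000) = -2.996625
  f(2.920000) = 21.897088
  x_2 = 2.920000 - 21.897088×(2.920000 - 0.150000)/(21.897088 - (-2.996625))
       = 0.483444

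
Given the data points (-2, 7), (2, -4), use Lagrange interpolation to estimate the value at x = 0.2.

Lagrange interpolation formula:
P(x) = Σ yᵢ × Lᵢ(x)
where Lᵢ(x) = Π_{j≠i} (x - xⱼ)/(xᵢ - xⱼ)

L_0(0.2) = (0.2 - 2)/(-2 - 2) = 0.450000
L_1(0.2) = (0.2 - (-2))/(2 - (-2)) = 0.550000

P(0.2) = 7×L_0(0.2) + (-4)×L_1(0.2)
P(0.2) = 0.950000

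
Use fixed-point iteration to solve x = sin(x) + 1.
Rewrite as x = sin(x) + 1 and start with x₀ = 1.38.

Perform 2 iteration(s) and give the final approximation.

Equation: x = sin(x) + 1
Fixed-point form: x = sin(x) + 1
x₀ = 1.38

x_1 = g(1.380000) = 1.981854
x_2 = g(1.981854) = 1.916699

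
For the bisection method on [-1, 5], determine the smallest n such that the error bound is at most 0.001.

We need (b-a)/2^n ≤ 0.001
(5 - (-1))/2^n ≤ 0.001
6/2^n ≤ 0.001
2^n ≥ 6000
n ≥ log₂(6000) = 12.55
n ≥ 13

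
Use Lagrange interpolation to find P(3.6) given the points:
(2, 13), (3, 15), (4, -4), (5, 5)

Lagrange interpolation formula:
P(x) = Σ yᵢ × Lᵢ(x)
where Lᵢ(x) = Π_{j≠i} (x - xⱼ)/(xᵢ - xⱼ)

L_0(3.6) = (3.6 - 3)/(2 - 3) × (3.6 - 4)/(2 - 4) × (3.6 - 5)/(2 - 5) = -0.056000
L_1(3.6) = (3.6 - 2)/(3 - 2) × (3.6 - 4)/(3 - 4) × (3.6 - 5)/(3 - 5) = 0.448000
L_2(3.6) = (3.6 - 2)/(4 - 2) × (3.6 - 3)/(4 - 3) × (3.6 - 5)/(4 - 5) = 0.672000
L_3(3.6) = (3.6 - 2)/(5 - 2) × (3.6 - 3)/(5 - 3) × (3.6 - 4)/(5 - 4) = -0.064000

P(3.6) = 13×L_0(3.6) + 15×L_1(3.6) + (-4)×L_2(3.6) + 5×L_3(3.6)
P(3.6) = 2.984000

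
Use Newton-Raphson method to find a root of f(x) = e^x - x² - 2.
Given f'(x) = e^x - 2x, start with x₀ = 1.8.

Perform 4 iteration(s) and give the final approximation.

f(x) = e^x - x² - 2
f'(x) = e^x - 2x
x₀ = 1.8

Newton-Raphson formula: x_{n+1} = x_n - f(x_n)/f'(x_n)

Iteration 1:
  f(1.800000) = 0.809647
  f'(1.800000) = 2.449647
  x_1 = 1.800000 - 0.809647/2.449647 = 1.469484
Iteration 2:
  f(1.469484) = 0.187608
  f'(1.469484) = 1.408024
  x_2 = 1.469484 - 0.187608/1.408024 = 1.336242
Iteration 3:
  f(1.336242) = 0.019175
  f'(1.336242) = 1.132234
  x_3 = 1.336242 - 0.019175/1.132234 = 1.319306
Iteration 4:
  f(1.319306) = 0.000256
  f'(1.319306) = 1.102212
  x_4 = 1.319306 - 0.000256/1.102212 = 1.319074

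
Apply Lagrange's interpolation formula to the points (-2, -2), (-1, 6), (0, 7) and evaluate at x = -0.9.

Lagrange interpolation formula:
P(x) = Σ yᵢ × Lᵢ(x)
where Lᵢ(x) = Π_{j≠i} (x - xⱼ)/(xᵢ - xⱼ)

L_0(-0.9) = (-0.9 - (-1))/(-2 - (-1)) × (-0.9 - 0)/(-2 - 0) = -0.045000
L_1(-0.9) = (-0.9 - (-2))/(-1 - (-2)) × (-0.9 - 0)/(-1 - 0) = 0.990000
L_2(-0.9) = (-0.9 - (-2))/(0 - (-2)) × (-0.9 - (-1))/(0 - (-1)) = 0.055000

P(-0.9) = (-2)×L_0(-0.9) + 6×L_1(-0.9) + 7×L_2(-0.9)
P(-0.9) = 6.415000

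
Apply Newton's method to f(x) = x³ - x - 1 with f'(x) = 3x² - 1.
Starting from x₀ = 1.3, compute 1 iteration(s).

f(x) = x³ - x - 1
f'(x) = 3x² - 1
x₀ = 1.3

Newton-Raphson formula: x_{n+1} = x_n - f(x_n)/f'(x_n)

Iteration 1:
  f(1.300000) = -0.103000
  f'(1.300000) = 4.070000
  x_1 = 1.300000 - (-0.103000)/4.070000 = 1.325307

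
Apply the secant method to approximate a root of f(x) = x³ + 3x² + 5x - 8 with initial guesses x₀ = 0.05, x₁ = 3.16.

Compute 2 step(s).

f(x) = x³ + 3x² + 5x - 8
x₀ = 0.05, x₁ = 3.16

Secant formula: x_{n+1} = x_n - f(x_n)(x_n - x_{n-1})/(f(x_n) - f(x_{n-1}))

Iteration 1:
  f(0.050000) = -7.742375
  f(3.160000) = 69.311296
  x_2 = 3.160000 - 69.311296×(3.160000 - 0.050000)/(69.311296 - (-7.742375))
       = 0.362494
Iteration 2:
  f(3.160000) = 69.311296
  f(0.362494) = -5.745694
  x_3 = 0.362494 - (-5.745694)×(0.362494 - 3.160000)/(-5.745694 - 69.311296)
       = 0.576646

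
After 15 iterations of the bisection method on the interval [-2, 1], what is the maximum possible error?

Bisection error bound: |error| ≤ (b-a)/2^n
|error| ≤ (1 - (-2))/2^15 = 3/2^15
|error| ≤ 0.0000915527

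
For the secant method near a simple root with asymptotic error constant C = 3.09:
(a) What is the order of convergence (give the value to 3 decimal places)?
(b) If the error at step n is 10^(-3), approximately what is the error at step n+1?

(a) Secant method has superlinear convergence with order φ = (1+√5)/2 ≈ 1.618.
    This means |e_{n+1}| ≈ C|e_n|^1.618.

(b) With |e_n| = 10^(-3) and C = 3.09:
    |e_{n+1}| ≈ 3.09 × (10^(-3))^1.618 = 3.09 × 10^(-4.85)

(a) ≈ 1.618 (golden ratio); (b) |e_{n+1}| ≈ 4.324e-05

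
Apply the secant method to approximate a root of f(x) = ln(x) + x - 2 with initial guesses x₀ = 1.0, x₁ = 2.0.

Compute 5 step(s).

f(x) = ln(x) + x - 2
x₀ = 1.0, x₁ = 2.0

Secant formula: x_{n+1} = x_n - f(x_n)(x_n - x_{n-1})/(f(x_n) - f(x_{n-1}))

Iteration 1:
  f(1.000000) = -1.000000
  f(2.000000) = 0.693147
  x_2 = 2.000000 - 0.693147×(2.000000 - 1.000000)/(0.693147 - (-1.000000))
       = 1.590616
Iteration 2:
  f(2.000000) = 0.693147
  f(1.590616) = 0.054738
  x_3 = 1.590616 - 0.054738×(1.590616 - 2.000000)/(0.054738 - 0.693147)
       = 1.555515
Iteration 3:
  f(1.590616) = 0.054738
  f(1.555515) = -0.002678
  x_4 = 1.555515 - (-0.002678)×(1.555515 - 1.590616)/(-0.002678 - 0.054738)
       = 1.557152
Iteration 4:
  f(1.555515) = -0.002678
  f(1.557152) = 0.000011
  x_5 = 1.557152 - 0.000011×(1.557152 - 1.555515)/(0.000011 - (-0.002678))
       = 1.557146
Iteration 5:
  f(1.557152) = 0.000011
  f(1.557146) = 0.000000
  x_6 = 1.557146 - 0.000000×(1.557146 - 1.557152)/(0.000000 - 0.000011)
       = 1.557146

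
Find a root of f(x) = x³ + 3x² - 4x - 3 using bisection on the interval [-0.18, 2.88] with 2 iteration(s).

f(x) = x³ + 3x² - 4x - 3
Initial interval: [-0.18, 2.88]

Iteration 1:
  c_1 = (-0.180000 + 2.880000)/2 = 1.350000
  f(c_1) = f(1.350000) = -0.472125
  f(a) × f(c) ≥ 0, new interval: [1.350000, 2.880000]
Iteration 2:
  c_2 = (1.350000 + 2.880000)/2 = 2.115000
  f(c_2) = f(2.115000) = 11.420546
  f(a) × f(c) < 0, new interval: [1.350000, 2.115000]

After 2 iteration(s), the approximation is c_2 = 2.115000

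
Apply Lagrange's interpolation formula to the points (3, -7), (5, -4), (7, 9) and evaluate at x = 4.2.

Lagrange interpolation formula:
P(x) = Σ yᵢ × Lᵢ(x)
where Lᵢ(x) = Π_{j≠i} (x - xⱼ)/(xᵢ - xⱼ)

L_0(4.2) = (4.2 - 5)/(3 - 5) × (4.2 - 7)/(3 - 7) = 0.280000
L_1(4.2) = (4.2 - 3)/(5 - 3) × (4.2 - 7)/(5 - 7) = 0.840000
L_2(4.2) = (4.2 - 3)/(7 - 3) × (4.2 - 5)/(7 - 5) = -0.120000

P(4.2) = (-7)×L_0(4.2) + (-4)×L_1(4.2) + 9×L_2(4.2)
P(4.2) = -6.400000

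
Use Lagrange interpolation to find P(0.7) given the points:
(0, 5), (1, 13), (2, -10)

Lagrange interpolation formula:
P(x) = Σ yᵢ × Lᵢ(x)
where Lᵢ(x) = Π_{j≠i} (x - xⱼ)/(xᵢ - xⱼ)

L_0(0.7) = (0.7 - 1)/(0 - 1) × (0.7 - 2)/(0 - 2) = 0.195000
L_1(0.7) = (0.7 - 0)/(1 - 0) × (0.7 - 2)/(1 - 2) = 0.910000
L_2(0.7) = (0.7 - 0)/(2 - 0) × (0.7 - 1)/(2 - 1) = -0.105000

P(0.7) = 5×L_0(0.7) + 13×L_1(0.7) + (-10)×L_2(0.7)
P(0.7) = 13.855000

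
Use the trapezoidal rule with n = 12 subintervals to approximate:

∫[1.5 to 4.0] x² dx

f(x) = x²
a = 1.5, b = 4.0, n = 12
h = (b - a)/n = 0.208333

Trapezoidal rule: (h/2)[f(x₀) + 2f(x₁) + 2f(x₂) + ... + f(xₙ)]

x_0 = 1.5000, f(x_0) = 2.250000, coefficient = 1
x_1 = 1.7083, f(x_1) = 2.918403, coefficient = 2
x_2 = 1.9167, f(x_2) = 3.673611, coefficient = 2
x_3 = 2.1250, f(x_3) = 4.515625, coefficient = 2
x_4 = 2.3333, f(x_4) = 5.444444, coefficient = 2
x_5 = 2.5417, f(x_5) = 6.460069, coefficient = 2
x_6 = 2.7500, f(x_6) = 7.562500, coefficient = 2
x_7 = 2.9583, f(x_7) = 8.751736, coefficient = 2
x_8 = 3.1667, f(x_8) = 10.027778, coefficient = 2
x_9 = 3.3750, f(x_9) = 11.390625, coefficient = 2
x_10 = 3.5833, f(x_10) = 12.840278, coefficient = 2
x_11 = 3.7917, f(x_11) = 14.376736, coefficient = 2
x_12 = 4.0000, f(x_12) = 16.000000, coefficient = 1

I ≈ (0.208333/2) × 194.173611 = 20.226418
Exact value: 20.208333
Error: 0.018084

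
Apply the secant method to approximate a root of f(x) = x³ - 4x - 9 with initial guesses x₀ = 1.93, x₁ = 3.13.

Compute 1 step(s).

f(x) = x³ - 4x - 9
x₀ = 1.93, x₁ = 3.13

Secant formula: x_{n+1} = x_n - f(x_n)(x_n - x_{n-1})/(f(x_n) - f(x_{n-1}))

Iteration 1:
  f(1.930000) = -9.530943
  f(3.130000) = 9.144297
  x_2 = 3.130000 - 9.144297×(3.130000 - 1.930000)/(9.144297 - (-9.530943))
       = 2.542422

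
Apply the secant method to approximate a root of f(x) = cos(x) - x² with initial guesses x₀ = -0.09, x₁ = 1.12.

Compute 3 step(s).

f(x) = cos(x) - x²
x₀ = -0.09, x₁ = 1.12

Secant formula: x_{n+1} = x_n - f(x_n)(x_n - x_{n-1})/(f(x_n) - f(x_{n-1}))

Iteration 1:
  f(-0.090000) = 0.987853
  f(1.120000) = -0.818718
  x_2 = 1.120000 - (-0.818718)×(1.120000 - (-0.090000))/(-0.818718 - 0.987853)
       = 0.571641
Iteration 2:
  f(1.120000) = -0.818718
  f(0.571641) = 0.514240
  x_3 = 0.571641 - 0.514240×(0.571641 - 1.120000)/(0.514240 - (-0.818718))
       = 0.783192
Iteration 3:
  f(0.571641) = 0.514240
  f(0.783192) = 0.095275
  x_4 = 0.783192 - 0.095275×(0.783192 - 0.571641)/(0.095275 - 0.514240)
       = 0.831300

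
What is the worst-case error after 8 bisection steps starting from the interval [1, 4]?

Bisection error bound: |error| ≤ (b-a)/2^n
|error| ≤ (4 - 1)/2^8 = 3/2^8
|error| ≤ 0.0117187500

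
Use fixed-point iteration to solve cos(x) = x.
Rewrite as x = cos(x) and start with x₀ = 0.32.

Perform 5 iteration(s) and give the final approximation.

Equation: cos(x) = x
Fixed-point form: x = cos(x)
x₀ = 0.32

x_1 = g(0.320000) = 0.949235
x_2 = g(0.949235) = 0.582305
x_3 = g(0.582305) = 0.835197
x_4 = g(0.835197) = 0.671031
x_5 = g(0.671031) = 0.783181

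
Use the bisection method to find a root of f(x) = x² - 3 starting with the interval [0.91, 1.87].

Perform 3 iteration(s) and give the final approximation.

f(x) = x² - 3
Initial interval: [0.91, 1.87]

Iteration 1:
  c_1 = (0.910000 + 1.870000)/2 = 1.390000
  f(c_1) = f(1.390000) = -1.067900
  f(a) × f(c) ≥ 0, new interval: [1.390000, 1.870000]
Iteration 2:
  c_2 = (1.390000 + 1.870000)/2 = 1.630000
  f(c_2) = f(1.630000) = -0.343100
  f(a) × f(c) ≥ 0, new interval: [1.630000, 1.870000]
Iteration 3:
  c_3 = (1.630000 + 1.870000)/2 = 1.750000
  f(c_3) = f(1.750000) = 0.062500
  f(a) × f(c) < 0, new interval: [1.630000, 1.750000]

After 3 iteration(s), the approximation is c_3 = 1.750000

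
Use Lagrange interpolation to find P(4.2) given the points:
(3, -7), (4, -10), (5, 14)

Lagrange interpolation formula:
P(x) = Σ yᵢ × Lᵢ(x)
where Lᵢ(x) = Π_{j≠i} (x - xⱼ)/(xᵢ - xⱼ)

L_0(4.2) = (4.2 - 4)/(3 - 4) × (4.2 - 5)/(3 - 5) = -0.080000
L_1(4.2) = (4.2 - 3)/(4 - 3) × (4.2 - 5)/(4 - 5) = 0.960000
L_2(4.2) = (4.2 - 3)/(5 - 3) × (4.2 - 4)/(5 - 4) = 0.120000

P(4.2) = (-7)×L_0(4.2) + (-10)×L_1(4.2) + 14×L_2(4.2)
P(4.2) = -7.360000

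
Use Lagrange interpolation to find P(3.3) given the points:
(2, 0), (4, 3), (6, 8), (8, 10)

Lagrange interpolation formula:
P(x) = Σ yᵢ × Lᵢ(x)
where Lᵢ(x) = Π_{j≠i} (x - xⱼ)/(xᵢ - xⱼ)

L_0(3.3) = (3.3 - 4)/(2 - 4) × (3.3 - 6)/(2 - 6) × (3.3 - 8)/(2 - 8) = 0.185063
L_1(3.3) = (3.3 - 2)/(4 - 2) × (3.3 - 6)/(4 - 6) × (3.3 - 8)/(4 - 8) = 1.031062
L_2(3.3) = (3.3 - 2)/(6 - 2) × (3.3 - 4)/(6 - 4) × (3.3 - 8)/(6 - 8) = -0.267313
L_3(3.3) = (3.3 - 2)/(8 - 2) × (3.3 - 4)/(8 - 4) × (3.3 - 6)/(8 - 6) = 0.051188

P(3.3) = 0×L_0(3.3) + 3×L_1(3.3) + 8×L_2(3.3) + 10×L_3(3.3)
P(3.3) = 1.466562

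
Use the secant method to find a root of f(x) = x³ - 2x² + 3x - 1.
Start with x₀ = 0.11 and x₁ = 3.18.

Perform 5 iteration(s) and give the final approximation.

f(x) = x³ - 2x² + 3x - 1
x₀ = 0.11, x₁ = 3.18

Secant formula: x_{n+1} = x_n - f(x_n)(x_n - x_{n-1})/(f(x_n) - f(x_{n-1}))

Iteration 1:
  f(0.110000) = -0.692869
  f(3.180000) = 20.472632
  x_2 = 3.180000 - 20.472632×(3.180000 - 0.110000)/(20.472632 - (-0.692869))
       = 0.210499
Iteration 2:
  f(3.180000) = 20.472632
  f(0.210499) = -0.447796
  x_3 = 0.210499 - (-0.447796)×(0.210499 - 3.180000)/(-0.447796 - 20.472632)
       = 0.274060
Iteration 3:
  f(0.210499) = -0.447796
  f(0.274060) = -0.307453
  x_4 = 0.274060 - (-0.307453)×(0.274060 - 0.210499)/(-0.307453 - (-0.447796))
       = 0.413306
Iteration 4:
  f(0.274060) = -0.307453
  f(0.413306) = -0.031124
  x_5 = 0.413306 - (-0.031124)×(0.413306 - 0.274060)/(-0.031124 - (-0.307453))
       = 0.428990
Iteration 5:
  f(0.413306) = -0.031124
  f(0.428990) = -0.002147
  x_6 = 0.428990 - (-0.002147)×(0.428990 - 0.413306)/(-0.002147 - (-0.031124))
       = 0.430152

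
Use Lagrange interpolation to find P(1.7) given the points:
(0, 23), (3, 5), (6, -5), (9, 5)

Lagrange interpolation formula:
P(x) = Σ yᵢ × Lᵢ(x)
where Lᵢ(x) = Π_{j≠i} (x - xⱼ)/(xᵢ - xⱼ)

L_0(1.7) = (1.7 - 3)/(0 - 3) × (1.7 - 6)/(0 - 6) × (1.7 - 9)/(0 - 9) = 0.251895
L_1(1.7) = (1.7 - 0)/(3 - 0) × (1.7 - 6)/(3 - 6) × (1.7 - 9)/(3 - 9) = 0.988204
L_2(1.7) = (1.7 - 0)/(6 - 0) × (1.7 - 3)/(6 - 3) × (1.7 - 9)/(6 - 9) = -0.298759
L_3(1.7) = (1.7 - 0)/(9 - 0) × (1.7 - 3)/(9 - 3) × (1.7 - 6)/(9 - 6) = 0.058660

P(1.7) = 23×L_0(1.7) + 5×L_1(1.7) + (-5)×L_2(1.7) + 5×L_3(1.7)
P(1.7) = 12.521704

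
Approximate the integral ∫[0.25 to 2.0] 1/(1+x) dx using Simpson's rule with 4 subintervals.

f(x) = 1/(1+x)
a = 0.25, b = 2.0, n = 4
h = (b - a)/n = 0.437500

Simpson's rule: (h/3)[f(x₀) + 4f(x₁) + 2f(x₂) + ... + f(xₙ)]

x_0 = 0.2500, f(x_0) = 0.800000, coefficient = 1
x_1 = 0.6875, f(x_1) = 0.592593, coefficient = 4
x_2 = 1.1250, f(x_2) = 0.470588, coefficient = 2
x_3 = 1.5625, f(x_3) = 0.390244, coefficient = 4
x_4 = 2.0000, f(x_4) = 0.333333, coefficient = 1

I ≈ (0.437500/3) × 6.005856 = 0.875854
Exact value: 0.875469
Error: 0.000385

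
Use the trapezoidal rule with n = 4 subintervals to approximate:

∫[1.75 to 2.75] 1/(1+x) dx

f(x) = 1/(1+x)
a = 1.75, b = 2.75, n = 4
h = (b - a)/n = 0.250000

Trapezoidal rule: (h/2)[f(x₀) + 2f(x₁) + 2f(x₂) + ... + f(xₙ)]

x_0 = 1.7500, f(x_0) = 0.363636, coefficient = 1
x_1 = 2.0000, f(x_1) = 0.333333, coefficient = 2
x_2 = 2.2500, f(x_2) = 0.307692, coefficient = 2
x_3 = 2.5000, f(x_3) = 0.285714, coefficient = 2
x_4 = 2.7500, f(x_4) = 0.266667, coefficient = 1

I ≈ (0.250000/2) × 2.483783 = 0.310473
Exact value: 0.310155
Error: 0.000318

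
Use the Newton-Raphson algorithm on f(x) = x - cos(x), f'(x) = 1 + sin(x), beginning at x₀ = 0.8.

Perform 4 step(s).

f(x) = x - cos(x)
f'(x) = 1 + sin(x)
x₀ = 0.8

Newton-Raphson formula: x_{n+1} = x_n - f(x_n)/f'(x_n)

Iteration 1:
  f(0.800000) = 0.103293
  f'(0.800000) = 1.717356
  x_1 = 0.800000 - 0.103293/1.717356 = 0.739853
Iteration 2:
  f(0.739853) = 0.001286
  f'(0.739853) = 1.674180
  x_2 = 0.739853 - 0.001286/1.674180 = 0.739085
Iteration 3:
  f(0.739085) = 0.000000
  f'(0.739085) = 1.673612
  x_3 = 0.739085 - 0.000000/1.673612 = 0.739085
Iteration 4:
  f(0.739085) = 0.000000
  f'(0.739085) = 1.673612
  x_4 = 0.739085 - 0.000000/1.673612 = 0.739085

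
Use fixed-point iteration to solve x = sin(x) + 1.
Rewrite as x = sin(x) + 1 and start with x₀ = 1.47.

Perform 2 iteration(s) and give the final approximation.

Equation: x = sin(x) + 1
Fixed-point form: x = sin(x) + 1
x₀ = 1.47

x_1 = g(1.470000) = 1.994924
x_2 = g(1.994924) = 1.911398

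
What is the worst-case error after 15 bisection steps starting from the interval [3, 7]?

Bisection error bound: |error| ≤ (b-a)/2^n
|error| ≤ (7 - 3)/2^15 = 4/2^15
|error| ≤ 0.0001220703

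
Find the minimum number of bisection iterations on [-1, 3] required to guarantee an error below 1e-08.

We need (b-a)/2^n ≤ 1e-08
(3 - (-1))/2^n ≤ 1e-08
4/2^n ≤ 1e-08
2^n ≥ 400000000
n ≥ log₂(400000000) = 28.58
n ≥ 29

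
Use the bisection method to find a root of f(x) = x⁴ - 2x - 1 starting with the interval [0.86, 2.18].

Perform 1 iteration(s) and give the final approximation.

f(x) = x⁴ - 2x - 1
Initial interval: [0.86, 2.18]

Iteration 1:
  c_1 = (0.860000 + 2.180000)/2 = 1.520000
  f(c_1) = f(1.520000) = 1.297948
  f(a) × f(c) < 0, new interval: [0.860000, 1.520000]

After 1 iteration(s), the approximation is c_1 = 1.520000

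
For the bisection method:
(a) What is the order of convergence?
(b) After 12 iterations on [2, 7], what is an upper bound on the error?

(a) Bisection has linear (order 1) convergence; the error is halved each step.

(b) Error bound = (b-a)/2^n = (7 - 2)/2^{12}
    = 5/2^{12}

(a) 1 (linear); (b) error ≤ 1.22e-03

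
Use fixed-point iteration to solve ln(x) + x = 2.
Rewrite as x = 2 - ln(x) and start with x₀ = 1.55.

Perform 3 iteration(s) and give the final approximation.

Equation: ln(x) + x = 2
Fixed-point form: x = 2 - ln(x)
x₀ = 1.55

x_1 = g(1.550000) = 1.561745
x_2 = g(1.561745) = 1.554196
x_3 = g(1.554196) = 1.559042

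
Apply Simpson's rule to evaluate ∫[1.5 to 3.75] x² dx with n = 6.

f(x) = x²
a = 1.5, b = 3.75, n = 6
h = (b - a)/n = 0.375000

Simpson's rule: (h/3)[f(x₀) + 4f(x₁) + 2f(x₂) + ... + f(xₙ)]

x_0 = 1.5000, f(x_0) = 2.250000, coefficient = 1
x_1 = 1.8750, f(x_1) = 3.515625, coefficient = 4
x_2 = 2.2500, f(x_2) = 5.062500, coefficient = 2
x_3 = 2.6250, f(x_3) = 6.890625, coefficient = 4
x_4 = 3.0000, f(x_4) = 9.000000, coefficient = 2
x_5 = 3.3750, f(x_5) = 11.390625, coefficient = 4
x_6 = 3.7500, f(x_6) = 14.062500, coefficient = 1

I ≈ (0.375000/3) × 131.625000 = 16.453125
Exact value: 16.453125
Error: 0.000000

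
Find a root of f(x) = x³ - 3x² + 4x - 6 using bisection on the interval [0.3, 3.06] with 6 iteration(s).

f(x) = x³ - 3x² + 4x - 6
Initial interval: [0.3, 3.06]

Iteration 1:
  c_1 = (0.300000 + 3.060000)/2 = 1.680000
  f(c_1) = f(1.680000) = -3.005568
  f(a) × f(c) ≥ 0, new interval: [1.680000, 3.060000]
Iteration 2:
  c_2 = (1.680000 + 3.060000)/2 = 2.370000
  f(c_2) = f(2.370000) = -0.058647
  f(a) × f(c) ≥ 0, new interval: [2.370000, 3.060000]
Iteration 3:
  c_3 = (2.370000 + 3.060000)/2 = 2.715000
  f(c_3) = f(2.715000) = 2.759201
  f(a) × f(c) < 0, new interval: [2.370000, 2.715000]
Iteration 4:
  c_4 = (2.370000 + 2.715000)/2 = 2.542500
  f(c_4) = f(2.542500) = 1.212580
  f(a) × f(c) < 0, new interval: [2.370000, 2.542500]
Iteration 5:
  c_5 = (2.370000 + 2.542500)/2 = 2.456250
  f(c_5) = f(2.456250) = 0.544467
  f(a) × f(c) < 0, new interval: [2.370000, 2.456250]
Iteration 6:
  c_6 = (2.370000 + 2.456250)/2 = 2.413125
  f(c_6) = f(2.413125) = 0.235026
  f(a) × f(c) < 0, new interval: [2.370000, 2.413125]

After 6 iteration(s), the approximation is c_6 = 2.413125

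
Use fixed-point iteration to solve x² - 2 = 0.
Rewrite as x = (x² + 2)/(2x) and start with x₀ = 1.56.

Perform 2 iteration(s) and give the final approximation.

Equation: x² - 2 = 0
Fixed-point form: x = (x² + 2)/(2x)
x₀ = 1.56

x_1 = g(1.560000) = 1.421026
x_2 = g(1.421026) = 1.414230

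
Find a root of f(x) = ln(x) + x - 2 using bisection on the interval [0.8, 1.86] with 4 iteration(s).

f(x) = ln(x) + x - 2
Initial interval: [0.8, 1.86]

Iteration 1:
  c_1 = (0.800000 + 1.860000)/2 = 1.330000
  f(c_1) = f(1.330000) = -0.384821
  f(a) × f(c) ≥ 0, new interval: [1.330000, 1.860000]
Iteration 2:
  c_2 = (1.330000 + 1.860000)/2 = 1.595000
  f(c_2) = f(1.595000) = 0.061874
  f(a) × f(c) < 0, new interval: [1.330000, 1.595000]
Iteration 3:
  c_3 = (1.330000 + 1.595000)/2 = 1.462500
  f(c_3) = f(1.462500) = -0.157353
  f(a) × f(c) ≥ 0, new interval: [1.462500, 1.595000]
Iteration 4:
  c_4 = (1.462500 + 1.595000)/2 = 1.528750
  f(c_4) = f(1.528750) = -0.046800
  f(a) × f(c) ≥ 0, new interval: [1.528750, 1.595000]

After 4 iteration(s), the approximation is c_4 = 1.528750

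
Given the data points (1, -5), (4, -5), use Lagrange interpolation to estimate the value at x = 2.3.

Lagrange interpolation formula:
P(x) = Σ yᵢ × Lᵢ(x)
where Lᵢ(x) = Π_{j≠i} (x - xⱼ)/(xᵢ - xⱼ)

L_0(2.3) = (2.3 - 4)/(1 - 4) = 0.566667
L_1(2.3) = (2.3 - 1)/(4 - 1) = 0.433333

P(2.3) = (-5)×L_0(2.3) + (-5)×L_1(2.3)
P(2.3) = -5.000000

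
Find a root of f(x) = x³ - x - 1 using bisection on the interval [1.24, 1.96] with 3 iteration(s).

f(x) = x³ - x - 1
Initial interval: [1.24, 1.96]

Iteration 1:
  c_1 = (1.240000 + 1.960000)/2 = 1.600000
  f(c_1) = f(1.600000) = 1.496000
  f(a) × f(c) < 0, new interval: [1.240000, 1.600000]
Iteration 2:
  c_2 = (1.240000 + 1.600000)/2 = 1.420000
  f(c_2) = f(1.420000) = 0.443288
  f(a) × f(c) < 0, new interval: [1.240000, 1.420000]
Iteration 3:
  c_3 = (1.240000 + 1.420000)/2 = 1.330000
  f(c_3) = f(1.330000) = 0.022637
  f(a) × f(c) < 0, new interval: [1.240000, 1.330000]

After 3 iteration(s), the approximation is c_3 = 1.330000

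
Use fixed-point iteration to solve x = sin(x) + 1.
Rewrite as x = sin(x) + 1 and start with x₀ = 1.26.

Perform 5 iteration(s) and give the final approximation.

Equation: x = sin(x) + 1
Fixed-point form: x = sin(x) + 1
x₀ = 1.26

x_1 = g(1.260000) = 1.952090
x_2 = g(1.952090) = 1.928184
x_3 = g(1.928184) = 1.936814
x_4 = g(1.936814) = 1.933760
x_5 = g(1.933760) = 1.934849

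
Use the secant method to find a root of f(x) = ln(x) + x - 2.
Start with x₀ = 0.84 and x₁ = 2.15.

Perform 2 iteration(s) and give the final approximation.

f(x) = ln(x) + x - 2
x₀ = 0.84, x₁ = 2.15

Secant formula: x_{n+1} = x_n - f(x_n)(x_n - x_{n-1})/(f(x_n) - f(x_{n-1}))

Iteration 1:
  f(0.840000) = -1.334353
  f(2.150000) = 0.915468
  x_2 = 2.150000 - 0.915468×(2.150000 - 0.840000)/(0.915468 - (-1.334353))
       = 1.616952
Iteration 2:
  f(2.150000) = 0.915468
  f(1.616952) = 0.097495
  x_3 = 1.616952 - 0.097495×(1.616952 - 2.150000)/(0.097495 - 0.915468)
       = 1.553418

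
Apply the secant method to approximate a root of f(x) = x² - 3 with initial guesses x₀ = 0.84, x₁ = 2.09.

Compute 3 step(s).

f(x) = x² - 3
x₀ = 0.84, x₁ = 2.09

Secant formula: x_{n+1} = x_n - f(x_n)(x_n - x_{n-1})/(f(x_n) - f(x_{n-1}))

Iteration 1:
  f(0.840000) = -2.294400
  f(2.090000) = 1.368100
  x_2 = 2.090000 - 1.368100×(2.090000 - 0.840000)/(1.368100 - (-2.294400))
       = 1.623072
Iteration 2:
  f(2.090000) = 1.368100
  f(1.623072) = -0.365638
  x_3 = 1.623072 - (-0.365638)×(1.623072 - 2.090000)/(-0.365638 - 1.368100)
       = 1.721545
Iteration 3:
  f(1.623072) = -0.365638
  f(1.721545) = -0.036283
  x_4 = 1.721545 - (-0.036283)×(1.721545 - 1.623072)/(-0.036283 - (-0.365638))
       = 1.732393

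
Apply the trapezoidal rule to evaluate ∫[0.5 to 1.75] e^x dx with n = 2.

f(x) = e^x
a = 0.5, b = 1.75, n = 2
h = (b - a)/n = 0.625000

Trapezoidal rule: (h/2)[f(x₀) + 2f(x₁) + 2f(x₂) + ... + f(xₙ)]

x_0 = 0.5000, f(x_0) = 1.648721, coefficient = 1
x_1 = 1.1250, f(x_1) = 3.080217, coefficient = 2
x_2 = 1.7500, f(x_2) = 5.754603, coefficient = 1

I ≈ (0.625000/2) × 13.563758 = 4.238674
Exact value: 4.105881
Error: 0.132793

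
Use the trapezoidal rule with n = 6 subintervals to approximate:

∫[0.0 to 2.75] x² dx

f(x) = x²
a = 0.0, b = 2.75, n = 6
h = (b - a)/n = 0.458333

Trapezoidal rule: (h/2)[f(x₀) + 2f(x₁) + 2f(x₂) + ... + f(xₙ)]

x_0 = 0.0000, f(x_0) = 0.000000, coefficient = 1
x_1 = 0.4583, f(x_1) = 0.210069, coefficient = 2
x_2 = 0.9167, f(x_2) = 0.840278, coefficient = 2
x_3 = 1.3750, f(x_3) = 1.890625, coefficient = 2
x_4 = 1.8333, f(x_4) = 3.361111, coefficient = 2
x_5 = 2.2917, f(x_5) = 5.251736, coefficient = 2
x_6 = 2.7500, f(x_6) = 7.562500, coefficient = 1

I ≈ (0.458333/2) × 30.670139 = 7.028573
Exact value: 6.932292
Error: 0.096282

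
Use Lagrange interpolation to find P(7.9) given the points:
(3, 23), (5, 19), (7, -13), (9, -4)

Lagrange interpolation formula:
P(x) = Σ yᵢ × Lᵢ(x)
where Lᵢ(x) = Π_{j≠i} (x - xⱼ)/(xᵢ - xⱼ)

L_0(7.9) = (7.9 - 5)/(3 - 5) × (7.9 - 7)/(3 - 7) × (7.9 - 9)/(3 - 9) = 0.059813
L_1(7.9) = (7.9 - 3)/(5 - 3) × (7.9 - 7)/(5 - 7) × (7.9 - 9)/(5 - 9) = -0.303188
L_2(7.9) = (7.9 - 3)/(7 - 3) × (7.9 - 5)/(7 - 5) × (7.9 - 9)/(7 - 9) = 0.976937
L_3(7.9) = (7.9 - 3)/(9 - 3) × (7.9 - 5)/(9 - 5) × (7.9 - 7)/(9 - 7) = 0.266438

P(7.9) = 23×L_0(7.9) + 19×L_1(7.9) + (-13)×L_2(7.9) + (-4)×L_3(7.9)
P(7.9) = -18.150813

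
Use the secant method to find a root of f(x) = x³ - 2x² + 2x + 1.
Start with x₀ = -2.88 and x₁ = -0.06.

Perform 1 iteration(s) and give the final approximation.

f(x) = x³ - 2x² + 2x + 1
x₀ = -2.88, x₁ = -0.06

Secant formula: x_{n+1} = x_n - f(x_n)(x_n - x_{n-1})/(f(x_n) - f(x_{n-1}))

Iteration 1:
  f(-2.880000) = -45.236672
  f(-0.060000) = 0.872584
  x_2 = -0.060000 - 0.872584×(-0.060000 - (-2.880000))/(0.872584 - (-45.236672))
       = -0.113366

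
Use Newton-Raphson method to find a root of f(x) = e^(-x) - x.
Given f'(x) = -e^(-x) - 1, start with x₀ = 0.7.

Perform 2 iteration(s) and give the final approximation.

f(x) = e^(-x) - x
f'(x) = -e^(-x) - 1
x₀ = 0.7

Newton-Raphson formula: x_{n+1} = x_n - f(x_n)/f'(x_n)

Iteration 1:
  f(0.700000) = -0.203415
  f'(0.700000) = -1.496585
  x_1 = 0.700000 - (-0.203415)/(-1.496585) = 0.564081
Iteration 2:
  f(0.564081) = 0.004802
  f'(0.564081) = -1.568883
  x_2 = 0.564081 - 0.004802/(-1.568883) = 0.567142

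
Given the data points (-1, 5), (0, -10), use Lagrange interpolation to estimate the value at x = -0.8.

Lagrange interpolation formula:
P(x) = Σ yᵢ × Lᵢ(x)
where Lᵢ(x) = Π_{j≠i} (x - xⱼ)/(xᵢ - xⱼ)

L_0(-0.8) = (-0.8 - 0)/(-1 - 0) = 0.800000
L_1(-0.8) = (-0.8 - (-1))/(0 - (-1)) = 0.200000

P(-0.8) = 5×L_0(-0.8) + (-10)×L_1(-0.8)
P(-0.8) = 2.000000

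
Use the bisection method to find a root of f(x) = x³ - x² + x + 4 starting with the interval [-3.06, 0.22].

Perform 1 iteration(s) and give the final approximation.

f(x) = x³ - x² + x + 4
Initial interval: [-3.06, 0.22]

Iteration 1:
  c_1 = (-3.060000 + 0.220000)/2 = -1.420000
  f(c_1) = f(-1.420000) = -2.299688
  f(a) × f(c) ≥ 0, new interval: [-1.420000, 0.220000]

After 1 iteration(s), the approximation is c_1 = -1.420000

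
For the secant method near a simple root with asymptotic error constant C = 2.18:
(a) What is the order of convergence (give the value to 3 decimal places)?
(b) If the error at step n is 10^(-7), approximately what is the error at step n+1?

(a) Secant method has superlinear convergence with order φ = (1+√5)/2 ≈ 1.618.
    This means |e_{n+1}| ≈ C|e_n|^1.618.

(b) With |e_n| = 10^(-7) and C = 2.18:
    |e_{n+1}| ≈ 2.18 × (10^(-7))^1.618 = 2.18 × 10^(-11.33)

(a) ≈ 1.618 (golden ratio); (b) |e_{n+1}| ≈ 1.029e-11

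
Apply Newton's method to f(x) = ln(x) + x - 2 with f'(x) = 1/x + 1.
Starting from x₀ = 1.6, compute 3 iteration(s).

f(x) = ln(x) + x - 2
f'(x) = 1/x + 1
x₀ = 1.6

Newton-Raphson formula: x_{n+1} = x_n - f(x_n)/f'(x_n)

Iteration 1:
  f(1.600000) = 0.070004
  f'(1.600000) = 1.625000
  x_1 = 1.600000 - 0.070004/1.625000 = 1.556921
Iteration 2:
  f(1.556921) = -0.000369
  f'(1.556921) = 1.642293
  x_2 = 1.556921 - (-0.000369)/1.642293 = 1.557146
Iteration 3:
  f(1.557146) = 0.000000
  f'(1.557146) = 1.642201
  x_3 = 1.557146 - 0.000000/1.642201 = 1.557146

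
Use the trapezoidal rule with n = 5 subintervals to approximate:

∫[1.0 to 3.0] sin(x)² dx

f(x) = sin(x)²
a = 1.0, b = 3.0, n = 5
h = (b - a)/n = 0.400000

Trapezoidal rule: (h/2)[f(x₀) + 2f(x₁) + 2f(x₂) + ... + f(xₙ)]

x_0 = 1.0000, f(x_0) = 0.708073, coefficient = 1
x_1 = 1.4000, f(x_1) = 0.971111, coefficient = 2
x_2 = 1.8000, f(x_2) = 0.948379, coefficient = 2
x_3 = 2.2000, f(x_3) = 0.653666, coefficient = 2
x_4 = 2.6000, f(x_4) = 0.265742, coefficient = 2
x_5 = 3.0000, f(x_5) = 0.019915, coefficient = 1

I ≈ (0.400000/2) × 6.405785 = 1.281157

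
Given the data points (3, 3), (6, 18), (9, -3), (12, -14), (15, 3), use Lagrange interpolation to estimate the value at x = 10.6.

Lagrange interpolation formula:
P(x) = Σ yᵢ × Lᵢ(x)
where Lᵢ(x) = Π_{j≠i} (x - xⱼ)/(xᵢ - xⱼ)

L_0(10.6) = (10.6 - 6)/(3 - 6) × (10.6 - 9)/(3 - 9) × (10.6 - 12)/(3 - 12) × (10.6 - 15)/(3 - 15) = 0.023322
L_1(10.6) = (10.6 - 3)/(6 - 3) × (10.6 - 9)/(6 - 9) × (10.6 - 12)/(6 - 12) × (10.6 - 15)/(6 - 15) = -0.154127
L_2(10.6) = (10.6 - 3)/(9 - 3) × (10.6 - 6)/(9 - 6) × (10.6 - 12)/(9 - 12) × (10.6 - 15)/(9 - 15) = 0.664672
L_3(10.6) = (10.6 - 3)/(12 - 3) × (10.6 - 6)/(12 - 6) × (10.6 - 9)/(12 - 9) × (10.6 - 15)/(12 - 15) = 0.506416
L_4(10.6) = (10.6 - 3)/(15 - 3) × (10.6 - 6)/(15 - 6) × (10.6 - 9)/(15 - 9) × (10.6 - 12)/(15 - 12) = -0.040283

P(10.6) = 3×L_0(10.6) + 18×L_1(10.6) + (-3)×L_2(10.6) + (-14)×L_3(10.6) + 3×L_4(10.6)
P(10.6) = -11.909011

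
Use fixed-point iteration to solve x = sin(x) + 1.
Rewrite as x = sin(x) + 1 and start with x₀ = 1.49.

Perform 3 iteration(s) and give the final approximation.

Equation: x = sin(x) + 1
Fixed-point form: x = sin(x) + 1
x₀ = 1.49

x_1 = g(1.490000) = 1.996738
x_2 = g(1.996738) = 1.910650
x_3 = g(1.910650) = 1.942803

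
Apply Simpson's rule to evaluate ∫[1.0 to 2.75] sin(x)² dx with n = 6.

f(x) = sin(x)²
a = 1.0, b = 2.75, n = 6
h = (b - a)/n = 0.291667

Simpson's rule: (h/3)[f(x₀) + 4f(x₁) + 2f(x₂) + ... + f(xₙ)]

x_0 = 1.0000, f(x_0) = 0.708073, coefficient = 1
x_1 = 1.2917, f(x_1) = 0.924089, coefficient = 4
x_2 = 1.5833, f(x_2) = 0.999843, coefficient = 2
x_3 = 1.8750, f(x_3) = 0.910280, coefficient = 4
x_4 = 2.1667, f(x_4) = 0.685022, coefficient = 2
x_5 = 2.4583, f(x_5) = 0.398570, coefficient = 4
x_6 = 2.7500, f(x_6) = 0.145665, coefficient = 1

I ≈ (0.291667/3) × 13.155223 = 1.278980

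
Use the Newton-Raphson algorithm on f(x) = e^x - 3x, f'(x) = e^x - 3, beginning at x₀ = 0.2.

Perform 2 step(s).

f(x) = e^x - 3x
f'(x) = e^x - 3
x₀ = 0.2

Newton-Raphson formula: x_{n+1} = x_n - f(x_n)/f'(x_n)

Iteration 1:
  f(0.200000) = 0.621403
  f'(0.200000) = -1.778597
  x_1 = 0.200000 - 0.621403/(-1.778597) = 0.549378
Iteration 2:
  f(0.549378) = 0.084041
  f'(0.549378) = -1.267825
  x_2 = 0.549378 - 0.084041/(-1.267825) = 0.615666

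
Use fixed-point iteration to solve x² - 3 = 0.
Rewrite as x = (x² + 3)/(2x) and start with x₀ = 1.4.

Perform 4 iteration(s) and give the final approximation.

Equation: x² - 3 = 0
Fixed-point form: x = (x² + 3)/(2x)
x₀ = 1.4

x_1 = g(1.400000) = 1.771429
x_2 = g(1.771429) = 1.732488
x_3 = g(1.732488) = 1.732051
x_4 = g(1.732051) = 1.732051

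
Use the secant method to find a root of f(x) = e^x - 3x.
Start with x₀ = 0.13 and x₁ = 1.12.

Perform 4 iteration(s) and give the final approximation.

f(x) = e^x - 3x
x₀ = 0.13, x₁ = 1.12

Secant formula: x_{n+1} = x_n - f(x_n)(x_n - x_{n-1})/(f(x_n) - f(x_{n-1}))

Iteration 1:
  f(0.130000) = 0.748828
  f(1.120000) = -0.295146
  x_2 = 1.120000 - (-0.295146)×(1.120000 - 0.130000)/(-0.295146 - 0.748828)
       = 0.840113
Iteration 2:
  f(1.120000) = -0.295146
  f(0.840113) = -0.203711
  x_3 = 0.840113 - (-0.203711)×(0.840113 - 1.120000)/(-0.203711 - (-0.295146))
       = 0.216548
Iteration 3:
  f(0.840113) = -0.203711
  f(0.216548) = 0.592139
  x_4 = 0.216548 - 0.592139×(0.216548 - 0.840113)/(0.592139 - (-0.203711))
       = 0.680502
Iteration 4:
  f(0.216548) = 0.592139
  f(0.680502) = -0.066637
  x_5 = 0.680502 - (-0.066637)×(0.680502 - 0.216548)/(-0.066637 - 0.592139)
       = 0.633572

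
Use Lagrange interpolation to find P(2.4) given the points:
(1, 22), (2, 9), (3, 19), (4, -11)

Lagrange interpolation formula:
P(x) = Σ yᵢ × Lᵢ(x)
where Lᵢ(x) = Π_{j≠i} (x - xⱼ)/(xᵢ - xⱼ)

L_0(2.4) = (2.4 - 2)/(1 - 2) × (2.4 - 3)/(1 - 3) × (2.4 - 4)/(1 - 4) = -0.064000
L_1(2.4) = (2.4 - 1)/(2 - 1) × (2.4 - 3)/(2 - 3) × (2.4 - 4)/(2 - 4) = 0.672000
L_2(2.4) = (2.4 - 1)/(3 - 1) × (2.4 - 2)/(3 - 2) × (2.4 - 4)/(3 - 4) = 0.448000
L_3(2.4) = (2.4 - 1)/(4 - 1) × (2.4 - 2)/(4 - 2) × (2.4 - 3)/(4 - 3) = -0.056000

P(2.4) = 22×L_0(2.4) + 9×L_1(2.4) + 19×L_2(2.4) + (-11)×L_3(2.4)
P(2.4) = 13.768000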